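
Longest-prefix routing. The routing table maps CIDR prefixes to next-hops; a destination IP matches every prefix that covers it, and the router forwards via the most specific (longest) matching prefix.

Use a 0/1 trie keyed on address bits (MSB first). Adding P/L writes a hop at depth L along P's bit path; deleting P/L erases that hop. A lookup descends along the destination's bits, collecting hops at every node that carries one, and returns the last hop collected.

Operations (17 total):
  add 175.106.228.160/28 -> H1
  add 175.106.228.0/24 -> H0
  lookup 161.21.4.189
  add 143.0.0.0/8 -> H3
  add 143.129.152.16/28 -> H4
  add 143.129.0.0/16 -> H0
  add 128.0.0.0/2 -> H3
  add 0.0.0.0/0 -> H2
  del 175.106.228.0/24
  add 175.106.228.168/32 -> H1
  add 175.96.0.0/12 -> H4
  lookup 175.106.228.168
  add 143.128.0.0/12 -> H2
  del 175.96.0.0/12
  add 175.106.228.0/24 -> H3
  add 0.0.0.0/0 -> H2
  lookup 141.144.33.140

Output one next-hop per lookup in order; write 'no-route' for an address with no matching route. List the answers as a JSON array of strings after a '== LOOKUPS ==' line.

Process each operation:
  add 175.106.228.160/28 -> H1 at depth 28
  add 175.106.228.0/24 -> H0 at depth 24
  ? 161.21.4.189  path d0:-→d1:-→d2:-→d3:-→d4:-  best=no-route
  add 143.0.0.0/8 -> H3 at depth 8
  add 143.129.152.16/28 -> H4 at depth 28
  add 143.129.0.0/16 -> H0 at depth 16
  add 128.0.0.0/2 -> H3 at depth 2
  add 0.0.0.0/0 -> H2 at depth 0
  del 175.106.228.0/24 (clear depth 24)
  add 175.106.228.168/32 -> H1 at depth 32
  add 175.96.0.0/12 -> H4 at depth 12
  ? 175.106.228.168  path d0:H2→d1:-→d2:H3→d3:-→d4:-→d5:-→d6:-→d7:-→d8:-→d9:-→d10:-→d11:-→d12:H4→d13:-→d14:-→d15:-→d16:-→d17:-→d18:-→d19:-→d20:-→d21:-→d22:-→d23:-→d24:-→d25:-→d26:-→d27:-→d28:H1→d29:-→d30:-→d31:-→d32:H1  best=H1
  add 143.128.0.0/12 -> H2 at depth 12
  del 175.96.0.0/12 (clear depth 12)
  add 175.106.228.0/24 -> H3 at depth 24
  add 0.0.0.0/0 -> H2 at depth 0
  ? 141.144.33.140  path d0:H2→d1:-→d2:H3→d3:-→d4:-→d5:-→d6:-  best=H3

== LOOKUPS ==
["no-route","H1","H3"]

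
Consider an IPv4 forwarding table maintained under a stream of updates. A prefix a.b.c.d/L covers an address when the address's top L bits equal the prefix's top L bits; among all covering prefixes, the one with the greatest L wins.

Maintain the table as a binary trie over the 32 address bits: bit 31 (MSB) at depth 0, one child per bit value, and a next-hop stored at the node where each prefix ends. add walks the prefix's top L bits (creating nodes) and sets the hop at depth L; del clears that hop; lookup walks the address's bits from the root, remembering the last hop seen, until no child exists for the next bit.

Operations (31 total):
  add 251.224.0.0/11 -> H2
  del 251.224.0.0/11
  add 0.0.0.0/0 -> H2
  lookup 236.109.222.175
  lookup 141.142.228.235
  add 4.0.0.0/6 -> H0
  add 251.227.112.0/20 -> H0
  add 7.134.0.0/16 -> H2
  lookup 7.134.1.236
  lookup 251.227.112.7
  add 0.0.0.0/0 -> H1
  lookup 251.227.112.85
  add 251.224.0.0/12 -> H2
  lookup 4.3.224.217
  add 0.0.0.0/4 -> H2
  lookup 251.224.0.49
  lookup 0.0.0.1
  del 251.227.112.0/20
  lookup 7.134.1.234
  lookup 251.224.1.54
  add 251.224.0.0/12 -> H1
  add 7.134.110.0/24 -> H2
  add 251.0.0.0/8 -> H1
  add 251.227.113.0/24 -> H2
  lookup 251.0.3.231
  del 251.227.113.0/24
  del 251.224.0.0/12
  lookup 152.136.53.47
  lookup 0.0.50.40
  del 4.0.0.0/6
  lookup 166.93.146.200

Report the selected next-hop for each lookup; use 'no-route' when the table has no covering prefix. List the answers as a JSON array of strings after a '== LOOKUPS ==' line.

Process each operation:
  + 251.224.0.0/11 (H2) depth=11
  del 251.224.0.0/11 (clear depth 11)
  + 0.0.0.0/0 (H2) depth=0
  Q 236.109.222.175: descend 111 ; hops seen [H2] ; pick H2
  Q 141.142.228.235: descend 1 ; hops seen [H2] ; pick H2
  + 4.0.0.0/6 (H0) depth=6
  + 251.227.112.0/20 (H0) depth=20
  + 7.134.0.0/16 (H2) depth=16
  Q 7.134.1.236: descend 0000011110000110 ; hops seen [H2,H0,H2] ; pick H2
  Q 251.227.112.7: descend 11111011111000110111 ; hops seen [H2,H0] ; pick H0
  + 0.0.0.0/0 (H1) depth=0
  Q 251.227.112.85: descend 11111011111000110111 ; hops seen [H1,H0] ; pick H0
  + 251.224.0.0/12 (H2) depth=12
  Q 4.3.224.217: descend 000001 ; hops seen [H1,H0] ; pick H0
  + 0.0.0.0/4 (H2) depth=4
  Q 251.224.0.49: descend 11111011111000 ; hops seen [H1,H2] ; pick H2
  Q 0.0.0.1: descend 00000 ; hops seen [H1,H2] ; pick H2
  del 251.227.112.0/20 (clear depth 20)
  Q 7.134.1.234: descend 0000011110000110 ; hops seen [H1,H2,H0,H2] ; pick H2
  Q 251.224.1.54: descend 11111011111000 ; hops seen [H1,H2] ; pick H2
  + 251.224.0.0/12 (H1) depth=12
  + 7.134.110.0/24 (H2) depth=24
  + 251.0.0.0/8 (H1) depth=8
  + 251.227.113.0/24 (H2) depth=24
  Q 251.0.3.231: descend 11111011 ; hops seen [H1,H1] ; pick H1
  del 251.227.113.0/24 (clear depth 24)
  del 251.224.0.0/12 (clear depth 12)
  Q 152.136.53.47: descend 1 ; hops seen [H1] ; pick H1
  Q 0.0.50.40: descend 00000 ; hops seen [H1,H2] ; pick H2
  del 4.0.0.0/6 (clear depth 6)
  Q 166.93.146.200: descend 1 ; hops seen [H1] ; pick H1

== LOOKUPS ==
["H2","H2","H2","H0","H0","H0","H2","H2","H2","H2","H1","H1","H2","H1"]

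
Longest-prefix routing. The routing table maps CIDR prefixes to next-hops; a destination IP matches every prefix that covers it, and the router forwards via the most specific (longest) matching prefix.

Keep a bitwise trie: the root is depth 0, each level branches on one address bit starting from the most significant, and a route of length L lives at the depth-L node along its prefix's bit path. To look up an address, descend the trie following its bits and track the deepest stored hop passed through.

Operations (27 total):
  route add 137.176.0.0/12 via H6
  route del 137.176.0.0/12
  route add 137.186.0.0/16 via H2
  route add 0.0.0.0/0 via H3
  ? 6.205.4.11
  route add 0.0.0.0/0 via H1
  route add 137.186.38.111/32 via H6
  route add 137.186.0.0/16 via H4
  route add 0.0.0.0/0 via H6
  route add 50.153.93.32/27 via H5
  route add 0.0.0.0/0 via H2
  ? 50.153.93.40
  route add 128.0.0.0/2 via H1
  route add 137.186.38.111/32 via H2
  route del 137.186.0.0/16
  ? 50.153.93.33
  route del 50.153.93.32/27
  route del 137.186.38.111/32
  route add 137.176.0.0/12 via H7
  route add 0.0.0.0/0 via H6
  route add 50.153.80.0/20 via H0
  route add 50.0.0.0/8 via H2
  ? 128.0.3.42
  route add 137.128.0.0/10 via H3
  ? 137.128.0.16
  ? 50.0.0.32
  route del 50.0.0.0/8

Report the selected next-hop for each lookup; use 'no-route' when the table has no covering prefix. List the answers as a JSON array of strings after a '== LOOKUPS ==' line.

Process each operation:
  add 137.176.0.0/12 -> H6 at depth 12
  - 137.176.0.0/12 clear@12
  add 137.186.0.0/16 -> H2 at depth 16
  add 0.0.0.0/0 -> H3 at depth 0
  ? 6.205.4.11  path d0:H3  best=H3
  add 0.0.0.0/0 -> H1 at depth 0
  add 137.186.38.111/32 -> H6 at depth 32
  add 137.186.0.0/16 -> H4 at depth 16
  add 0.0.0.0/0 -> H6 at depth 0
  add 50.153.93.32/27 -> H5 at depth 27
  add 0.0.0.0/0 -> H2 at depth 0
  ? 50.153.93.40  path d0:H2→d1:-→d2:-→d3:-→d4:-→d5:-→d6:-→d7:-→d8:-→d9:-→d10:-→d11:-→d12:-→d13:-→d14:-→d15:-→d16:-→d17:-→d18:-→d19:-→d20:-→d21:-→d22:-→d23:-→d24:-→d25:-→d26:-→d27:H5  best=H5
  add 128.0.0.0/2 -> H1 at depth 2
  add 137.186.38.111/32 -> H2 at depth 32
  - 137.186.0.0/16 clear@16
  ? 50.153.93.33  path d0:H2→d1:-→d2:-→d3:-→d4:-→d5:-→d6:-→d7:-→d8:-→d9:-→d10:-→d11:-→d12:-→d13:-→d14:-→d15:-→d16:-→d17:-→d18:-→d19:-→d20:-→d21:-→d22:-→d23:-→d24:-→d25:-→d26:-→d27:H5  best=H5
  - 50.153.93.32/27 clear@27
  - 137.186.38.111/32 clear@32
  add 137.176.0.0/12 -> H7 at depth 12
  add 0.0.0.0/0 -> H6 at depth 0
  add 50.153.80.0/20 -> H0 at depth 20
  add 50.0.0.0/8 -> H2 at depth 8
  ? 128.0.3.42  path d0:H6→d1:-→d2:H1→d3:-→d4:-  best=H1
  add 137.128.0.0/10 -> H3 at depth 10
  ? 137.128.0.16  path d0:H6→d1:-→d2:H1→d3:-→d4:-→d5:-→d6:-→d7:-→d8:-→d9:-→d10:H3  best=H3
  ? 50.0.0.32  path d0:H6→d1:-→d2:-→d3:-→d4:-→d5:-→d6:-→d7:-→d8:H2  best=H2
  - 50.0.0.0/8 clear@8

== LOOKUPS ==
["H3","H5","H5","H1","H3","H2"]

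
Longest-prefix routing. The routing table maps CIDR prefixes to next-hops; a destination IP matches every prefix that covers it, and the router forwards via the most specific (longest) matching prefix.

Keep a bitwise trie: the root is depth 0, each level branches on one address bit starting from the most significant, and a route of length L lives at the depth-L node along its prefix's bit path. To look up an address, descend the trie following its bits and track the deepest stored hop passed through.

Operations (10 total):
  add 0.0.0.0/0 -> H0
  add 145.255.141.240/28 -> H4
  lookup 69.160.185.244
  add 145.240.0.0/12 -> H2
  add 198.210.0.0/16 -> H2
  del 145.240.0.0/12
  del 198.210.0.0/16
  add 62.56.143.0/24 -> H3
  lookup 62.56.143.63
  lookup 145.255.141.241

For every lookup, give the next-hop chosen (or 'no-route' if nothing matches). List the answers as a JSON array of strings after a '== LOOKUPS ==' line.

Apply in order:
  add 0.0.0.0/0 -> H0 at depth 0
  add 145.255.141.240/28 -> H4 at depth 28
  Q 69.160.185.244: descend ε ; hops seen [H0] ; pick H0
  add 145.240.0.0/12 -> H2 at depth 12
  add 198.210.0.0/16 -> H2 at depth 16
  - 145.240.0.0/12 clear@12
  - 198.210.0.0/16 clear@16
  add 62.56.143.0/24 -> H3 at depth 24
  Q 62.56.143.63: descend 001111100011100010001111 ; hops seen [H0,H3] ; pick H3
  Q 145.255.141.241: descend 1001000111111111100011011111 ; hops seen [H0,H4] ; pick H4

== LOOKUPS ==
["H0","H3","H4"]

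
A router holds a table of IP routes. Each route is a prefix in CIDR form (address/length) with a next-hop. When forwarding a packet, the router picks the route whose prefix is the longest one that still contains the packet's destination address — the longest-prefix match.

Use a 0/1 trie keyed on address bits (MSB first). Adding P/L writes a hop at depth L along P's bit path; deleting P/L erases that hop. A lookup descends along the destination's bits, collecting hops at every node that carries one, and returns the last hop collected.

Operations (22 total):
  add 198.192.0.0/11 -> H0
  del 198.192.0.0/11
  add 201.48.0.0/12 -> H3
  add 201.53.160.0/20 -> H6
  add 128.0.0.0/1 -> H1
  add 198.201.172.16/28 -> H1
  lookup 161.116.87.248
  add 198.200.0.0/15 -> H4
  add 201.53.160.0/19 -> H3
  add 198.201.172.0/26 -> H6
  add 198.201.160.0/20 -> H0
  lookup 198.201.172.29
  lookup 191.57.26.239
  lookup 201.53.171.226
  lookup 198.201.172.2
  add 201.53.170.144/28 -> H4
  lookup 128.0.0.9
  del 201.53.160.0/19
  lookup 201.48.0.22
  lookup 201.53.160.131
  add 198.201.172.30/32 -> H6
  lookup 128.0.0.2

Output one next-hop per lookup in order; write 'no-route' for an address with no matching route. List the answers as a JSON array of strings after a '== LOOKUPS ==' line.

Process each operation:
  add 198.192.0.0/11 -> H0 at depth 11
  - 198.192.0.0/11 clear@11
  add 201.48.0.0/12 -> H3 at depth 12
  add 201.53.160.0/20 -> H6 at depth 20
  add 128.0.0.0/1 -> H1 at depth 1
  add 198.201.172.16/28 -> H1 at depth 28
  lookup 161.116.87.248: bits 1 walk d0:-→d1:H1 -> H1
  add 198.200.0.0/15 -> H4 at depth 15
  add 201.53.160.0/19 -> H3 at depth 19
  add 198.201.172.0/26 -> H6 at depth 26
  add 198.201.160.0/20 -> H0 at depth 20
  lookup 198.201.172.29: bits 1100011011001001101011000001 walk d0:-→d1:H1→d2:-→d3:-→d4:-→d5:-→d6:-→d7:-→d8:-→d9:-→d10:-→d11:-→d12:-→d13:-→d14:-→d15:H4→d16:-→d17:-→d18:-→d19:-→d20:H0→d21:-→d22:-→d23:-→d24:-→d25:-→d26:H6→d27:-→d28:H1 -> H1
  lookup 191.57.26.239: bits 1 walk d0:-→d1:H1 -> H1
  lookup 201.53.171.226: bits 11001001001101011010 walk d0:-→d1:H1→d2:-→d3:-→d4:-→d5:-→d6:-→d7:-→d8:-→d9:-→d10:-→d11:-→d12:H3→d13:-→d14:-→d15:-→d16:-→d17:-→d18:-→d19:H3→d20:H6 -> H6
  lookup 198.201.172.2: bits 110001101100100110101100000 walk d0:-→d1:H1→d2:-→d3:-→d4:-→d5:-→d6:-→d7:-→d8:-→d9:-→d10:-→d11:-→d12:-→d13:-→d14:-→d15:H4→d16:-→d17:-→d18:-→d19:-→d20:H0→d21:-→d22:-→d23:-→d24:-→d25:-→d26:H6→d27:- -> H6
  add 201.53.170.144/28 -> H4 at depth 28
  lookup 128.0.0.9: bits 1 walk d0:-→d1:H1 -> H1
  - 201.53.160.0/19 clear@19
  lookup 201.48.0.22: bits 1100100100110 walk d0:-→d1:H1→d2:-→d3:-→d4:-→d5:-→d6:-→d7:-→d8:-→d9:-→d10:-→d11:-→d12:H3→d13:- -> H3
  lookup 201.53.160.131: bits 11001001001101011010 walk d0:-→d1:H1→d2:-→d3:-→d4:-→d5:-→d6:-→d7:-→d8:-→d9:-→d10:-→d11:-→d12:H3→d13:-→d14:-→d15:-→d16:-→d17:-→d18:-→d19:-→d20:H6 -> H6
  add 198.201.172.30/32 -> H6 at depth 32
  lookup 128.0.0.2: bits 1 walk d0:-→d1:H1 -> H1

== LOOKUPS ==
["H1","H1","H1","H6","H6","H1","H3","H6","H1"]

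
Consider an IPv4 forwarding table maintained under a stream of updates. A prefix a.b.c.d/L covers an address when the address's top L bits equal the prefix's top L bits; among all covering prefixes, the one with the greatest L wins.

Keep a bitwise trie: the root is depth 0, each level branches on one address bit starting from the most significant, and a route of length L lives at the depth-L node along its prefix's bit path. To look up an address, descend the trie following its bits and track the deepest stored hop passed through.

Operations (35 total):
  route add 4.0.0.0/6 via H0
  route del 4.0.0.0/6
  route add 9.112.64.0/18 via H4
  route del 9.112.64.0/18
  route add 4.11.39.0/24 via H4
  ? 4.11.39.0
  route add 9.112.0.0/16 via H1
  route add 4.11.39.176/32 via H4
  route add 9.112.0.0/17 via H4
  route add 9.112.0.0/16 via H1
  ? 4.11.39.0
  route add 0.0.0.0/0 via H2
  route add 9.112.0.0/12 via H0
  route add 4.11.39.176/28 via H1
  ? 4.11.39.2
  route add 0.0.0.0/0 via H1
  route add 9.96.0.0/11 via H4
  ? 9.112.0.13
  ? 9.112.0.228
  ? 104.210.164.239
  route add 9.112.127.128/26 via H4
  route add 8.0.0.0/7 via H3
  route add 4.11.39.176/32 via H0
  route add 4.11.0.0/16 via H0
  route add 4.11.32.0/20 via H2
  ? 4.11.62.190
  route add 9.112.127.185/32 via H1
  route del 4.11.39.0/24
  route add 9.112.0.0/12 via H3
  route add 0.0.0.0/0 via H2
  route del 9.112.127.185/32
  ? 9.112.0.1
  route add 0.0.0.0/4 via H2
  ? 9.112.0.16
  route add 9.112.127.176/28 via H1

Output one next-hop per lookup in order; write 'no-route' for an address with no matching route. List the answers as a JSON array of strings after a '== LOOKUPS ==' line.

Trace:
  add 4.0.0.0/6 -> H0 at depth 6
  - 4.0.0.0/6 clear@6
  add 9.112.64.0/18 -> H4 at depth 18
  - 9.112.64.0/18 clear@18
  add 4.11.39.0/24 -> H4 at depth 24
  ? 4.11.39.0  path d0:-→d1:-→d2:-→d3:-→d4:-→d5:-→d6:-→d7:-→d8:-→d9:-→d10:-→d11:-→d12:-→d13:-→d14:-→d15:-→d16:-→d17:-→d18:-→d19:-→d20:-→d21:-→d22:-→d23:-→d24:H4  best=H4
  add 9.112.0.0/16 -> H1 at depth 16
  add 4.11.39.176/32 -> H4 at depth 32
  add 9.112.0.0/17 -> H4 at depth 17
  add 9.112.0.0/16 -> H1 at depth 16
  ? 4.11.39.0  path d0:-→d1:-→d2:-→d3:-→d4:-→d5:-→d6:-→d7:-→d8:-→d9:-→d10:-→d11:-→d12:-→d13:-→d14:-→d15:-→d16:-→d17:-→d18:-→d19:-→d20:-→d21:-→d22:-→d23:-→d24:H4  best=H4
  add 0.0.0.0/0 -> H2 at depth 0
  add 9.112.0.0/12 -> H0 at depth 12
  add 4.11.39.176/28 -> H1 at depth 28
  ? 4.11.39.2  path d0:H2→d1:-→d2:-→d3:-→d4:-→d5:-→d6:-→d7:-→d8:-→d9:-→d10:-→d11:-→d12:-→d13:-→d14:-→d15:-→d16:-→d17:-→d18:-→d19:-→d20:-→d21:-→d22:-→d23:-→d24:H4  best=H4
  add 0.0.0.0/0 -> H1 at depth 0
  add 9.96.0.0/11 -> H4 at depth 11
  ? 9.112.0.13  path d0:H1→d1:-→d2:-→d3:-→d4:-→d5:-→d6:-→d7:-→d8:-→d9:-→d10:-→d11:H4→d12:H0→d13:-→d14:-→d15:-→d16:H1→d17:H4  best=H4
  ? 9.112.0.228  path d0:H1→d1:-→d2:-→d3:-→d4:-→d5:-→d6:-→d7:-→d8:-→d9:-→d10:-→d11:H4→d12:H0→d13:-→d14:-→d15:-→d16:H1→d17:H4  best=H4
  ? 104.210.164.239  path d0:H1→d1:-  best=H1
  add 9.112.127.128/26 -> H4 at depth 26
  add 8.0.0.0/7 -> H3 at depth 7
  add 4.11.39.176/32 -> H0 at depth 32
  add 4.11.0.0/16 -> H0 at depth 16
  add 4.11.32.0/20 -> H2 at depth 20
  ? 4.11.62.190  path d0:H1→d1:-→d2:-→d3:-→d4:-→d5:-→d6:-→d7:-→d8:-→d9:-→d10:-→d11:-→d12:-→d13:-→d14:-→d15:-→d16:H0→d17:-→d18:-→d19:-  best=H0
  add 9.112.127.185/32 -> H1 at depth 32
  - 4.11.39.0/24 clear@24
  add 9.112.0.0/12 -> H3 at depth 12
  add 0.0.0.0/0 -> H2 at depth 0
  - 9.112.127.185/32 clear@32
  ? 9.112.0.1  path d0:H2→d1:-→d2:-→d3:-→d4:-→d5:-→d6:-→d7:H3→d8:-→d9:-→d10:-→d11:H4→d12:H3→d13:-→d14:-→d15:-→d16:H1→d17:H4  best=H4
  add 0.0.0.0/4 -> H2 at depth 4
  ? 9.112.0.16  path d0:H2→d1:-→d2:-→d3:-→d4:H2→d5:-→d6:-→d7:H3→d8:-→d9:-→d10:-→d11:H4→d12:H3→d13:-→d14:-→d15:-→d16:H1→d17:H4  best=H4
  add 9.112.127.176/28 -> H1 at depth 28

== LOOKUPS ==
["H4","H4","H4","H4","H4","H1","H0","H4","H4"]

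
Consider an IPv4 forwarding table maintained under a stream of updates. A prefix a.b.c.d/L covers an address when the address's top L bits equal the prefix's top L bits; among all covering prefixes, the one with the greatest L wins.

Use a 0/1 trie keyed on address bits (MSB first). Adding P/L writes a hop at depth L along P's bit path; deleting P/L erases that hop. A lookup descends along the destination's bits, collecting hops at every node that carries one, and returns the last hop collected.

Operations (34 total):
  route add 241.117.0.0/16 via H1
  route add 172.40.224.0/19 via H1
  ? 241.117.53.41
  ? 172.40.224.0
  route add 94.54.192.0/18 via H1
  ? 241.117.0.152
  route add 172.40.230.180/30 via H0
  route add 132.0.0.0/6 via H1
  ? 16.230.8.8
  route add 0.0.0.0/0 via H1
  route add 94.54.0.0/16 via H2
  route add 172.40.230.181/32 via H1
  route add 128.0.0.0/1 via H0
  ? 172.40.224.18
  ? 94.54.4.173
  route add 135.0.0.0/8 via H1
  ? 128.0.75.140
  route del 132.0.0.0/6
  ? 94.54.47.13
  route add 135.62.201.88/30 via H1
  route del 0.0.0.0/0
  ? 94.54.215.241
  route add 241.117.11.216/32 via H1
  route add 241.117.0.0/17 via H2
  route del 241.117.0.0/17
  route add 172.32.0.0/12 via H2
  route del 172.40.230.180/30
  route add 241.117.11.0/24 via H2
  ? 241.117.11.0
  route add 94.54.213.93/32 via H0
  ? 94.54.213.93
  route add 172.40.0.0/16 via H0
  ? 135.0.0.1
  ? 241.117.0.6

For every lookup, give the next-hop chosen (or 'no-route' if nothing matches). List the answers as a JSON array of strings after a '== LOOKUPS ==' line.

Process each operation:
  + 241.117.0.0/16 (H1) depth=16
  + 172.40.224.0/19 (H1) depth=19
  ? 241.117.53.41  path d0:-→d1:-→d2:-→d3:-→d4:-→d5:-→d6:-→d7:-→d8:-→d9:-→d10:-→d11:-→d12:-→d13:-→d14:-→d15:-→d16:H1  best=H1
  ? 172.40.224.0  path d0:-→d1:-→d2:-→d3:-→d4:-→d5:-→d6:-→d7:-→d8:-→d9:-→d10:-→d11:-→d12:-→d13:-→d14:-→d15:-→d16:-→d17:-→d18:-→d19:H1  best=H1
  + 94.54.192.0/18 (H1) depth=18
  ? 241.117.0.152  path d0:-→d1:-→d2:-→d3:-→d4:-→d5:-→d6:-→d7:-→d8:-→d9:-→d10:-→d11:-→d12:-→d13:-→d14:-→d15:-→d16:H1  best=H1
  + 172.40.230.180/30 (H0) depth=30
  + 132.0.0.0/6 (H1) depth=6
  ? 16.230.8.8  path d0:-→d1:-  best=no-route
  + 0.0.0.0/0 (H1) depth=0
  + 94.54.0.0/16 (H2) depth=16
  + 172.40.230.181/32 (H1) depth=32
  + 128.0.0.0/1 (H0) depth=1
  ? 172.40.224.18  path d0:H1→d1:H0→d2:-→d3:-→d4:-→d5:-→d6:-→d7:-→d8:-→d9:-→d10:-→d11:-→d12:-→d13:-→d14:-→d15:-→d16:-→d17:-→d18:-→d19:H1→d20:-→d21:-  best=H1
  ? 94.54.4.173  path d0:H1→d1:-→d2:-→d3:-→d4:-→d5:-→d6:-→d7:-→d8:-→d9:-→d10:-→d11:-→d12:-→d13:-→d14:-→d15:-→d16:H2  best=H2
  + 135.0.0.0/8 (H1) depth=8
  ? 128.0.75.140  path d0:H1→d1:H0→d2:-→d3:-→d4:-→d5:-  best=H0
  del 132.0.0.0/6 (clear depth 6)
  ? 94.54.47.13  path d0:H1→d1:-→d2:-→d3:-→d4:-→d5:-→d6:-→d7:-→d8:-→d9:-→d10:-→d11:-→d12:-→d13:-→d14:-→d15:-→d16:H2  best=H2
  + 135.62.201.88/30 (H1) depth=30
  del 0.0.0.0/0 (clear depth 0)
  ? 94.54.215.241  path d0:-→d1:-→d2:-→d3:-→d4:-→d5:-→d6:-→d7:-→d8:-→d9:-→d10:-→d11:-→d12:-→d13:-→d14:-→d15:-→d16:H2→d17:-→d18:H1  best=H1
  + 241.117.11.216/32 (H1) depth=32
  + 241.117.0.0/17 (H2) depth=17
  del 241.117.0.0/17 (clear depth 17)
  + 172.32.0.0/12 (H2) depth=12
  del 172.40.230.180/30 (clear depth 30)
  + 241.117.11.0/24 (H2) depth=24
  ? 241.117.11.0  path d0:-→d1:H0→d2:-→d3:-→d4:-→d5:-→d6:-→d7:-→d8:-→d9:-→d10:-→d11:-→d12:-→d13:-→d14:-→d15:-→d16:H1→d17:-→d18:-→d19:-→d20:-→d21:-→d22:-→d23:-→d24:H2  best=H2
  + 94.54.213.93/32 (H0) depth=32
  ? 94.54.213.93  path d0:-→d1:-→d2:-→d3:-→d4:-→d5:-→d6:-→d7:-→d8:-→d9:-→d10:-→d11:-→d12:-→d13:-→d14:-→d15:-→d16:H2→d17:-→d18:H1→d19:-→d20:-→d21:-→d22:-→d23:-→d24:-→d25:-→d26:-→d27:-→d28:-→d29:-→d30:-→d31:-→d32:H0  best=H0
  + 172.40.0.0/16 (H0) depth=16
  ? 135.0.0.1  path d0:-→d1:H0→d2:-→d3:-→d4:-→d5:-→d6:-→d7:-→d8:H1→d9:-→d10:-  best=H1
  ? 241.117.0.6  path d0:-→d1:H0→d2:-→d3:-→d4:-→d5:-→d6:-→d7:-→d8:-→d9:-→d10:-→d11:-→d12:-→d13:-→d14:-→d15:-→d16:H1→d17:-→d18:-→d19:-→d20:-  best=H1

== LOOKUPS ==
["H1","H1","H1","no-route","H1","H2","H0","H2","H1","H2","H0","H1","H1"]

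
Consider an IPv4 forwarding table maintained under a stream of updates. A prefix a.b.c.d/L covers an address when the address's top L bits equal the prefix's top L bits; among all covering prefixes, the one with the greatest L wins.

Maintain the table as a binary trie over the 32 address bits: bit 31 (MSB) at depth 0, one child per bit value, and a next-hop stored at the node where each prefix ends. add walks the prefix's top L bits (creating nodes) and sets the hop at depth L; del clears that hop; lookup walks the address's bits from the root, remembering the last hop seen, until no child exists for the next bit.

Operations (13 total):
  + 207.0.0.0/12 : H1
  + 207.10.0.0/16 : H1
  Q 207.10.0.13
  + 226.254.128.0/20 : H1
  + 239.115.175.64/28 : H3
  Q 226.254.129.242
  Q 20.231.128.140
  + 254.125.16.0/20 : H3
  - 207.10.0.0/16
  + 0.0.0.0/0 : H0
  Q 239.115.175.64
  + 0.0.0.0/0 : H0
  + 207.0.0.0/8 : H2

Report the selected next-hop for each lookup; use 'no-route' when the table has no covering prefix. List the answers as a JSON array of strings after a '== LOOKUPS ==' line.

Trace:
  add 207.0.0.0/12 -> H1 at depth 12
  add 207.10.0.0/16 -> H1 at depth 16
  Q 207.10.0.13: descend 1100111100001010 ; hops seen [H1,H1] ; pick H1
  add 226.254.128.0/20 -> H1 at depth 20
  add 239.115.175.64/28 -> H3 at depth 28
  Q 226.254.129.242: descend 11100010111111101000 ; hops seen [H1] ; pick H1
  Q 20.231.128.140: descend ε ; hops seen [∅] ; pick no-route
  add 254.125.16.0/20 -> H3 at depth 20
  - 207.10.0.0/16 clear@16
  add 0.0.0.0/0 -> H0 at depth 0
  Q 239.115.175.64: descend 1110111101110011101011110100 ; hops seen [H0,H3] ; pick H3
  add 0.0.0.0/0 -> H0 at depth 0
  add 207.0.0.0/8 -> H2 at depth 8

== LOOKUPS ==
["H1","H1","no-route","H3"]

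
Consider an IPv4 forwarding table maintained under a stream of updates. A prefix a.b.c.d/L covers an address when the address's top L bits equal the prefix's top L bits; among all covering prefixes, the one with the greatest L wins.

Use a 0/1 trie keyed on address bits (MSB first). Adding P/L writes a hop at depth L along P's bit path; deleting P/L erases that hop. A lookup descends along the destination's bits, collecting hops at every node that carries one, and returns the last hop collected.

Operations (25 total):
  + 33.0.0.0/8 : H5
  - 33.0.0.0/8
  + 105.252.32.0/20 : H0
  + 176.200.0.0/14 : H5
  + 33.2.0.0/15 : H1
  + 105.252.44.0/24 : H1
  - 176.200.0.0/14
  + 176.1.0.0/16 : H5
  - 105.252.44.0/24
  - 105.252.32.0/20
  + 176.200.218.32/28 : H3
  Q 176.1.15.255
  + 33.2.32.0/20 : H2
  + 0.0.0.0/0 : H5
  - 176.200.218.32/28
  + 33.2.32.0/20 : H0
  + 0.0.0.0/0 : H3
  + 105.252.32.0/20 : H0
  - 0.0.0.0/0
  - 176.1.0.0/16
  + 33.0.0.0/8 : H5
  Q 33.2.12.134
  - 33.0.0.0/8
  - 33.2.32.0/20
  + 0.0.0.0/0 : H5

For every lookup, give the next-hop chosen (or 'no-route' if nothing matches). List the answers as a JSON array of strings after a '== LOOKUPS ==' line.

Trace:
  add 33.0.0.0/8 -> H5 at depth 8
  - 33.0.0.0/8 clear@8
  add 105.252.32.0/20 -> H0 at depth 20
  add 176.200.0.0/14 -> H5 at depth 14
  add 33.2.0.0/15 -> H1 at depth 15
  add 105.252.44.0/24 -> H1 at depth 24
  - 176.200.0.0/14 clear@14
  add 176.1.0.0/16 -> H5 at depth 16
  - 105.252.44.0/24 clear@24
  - 105.252.32.0/20 clear@20
  add 176.200.218.32/28 -> H3 at depth 28
  Q 176.1.15.255: descend 1011000000000001 ; hops seen [H5] ; pick H5
  add 33.2.32.0/20 -> H2 at depth 20
  add 0.0.0.0/0 -> H5 at depth 0
  - 176.200.218.32/28 clear@28
  add 33.2.32.0/20 -> H0 at depth 20
  add 0.0.0.0/0 -> H3 at depth 0
  add 105.252.32.0/20 -> H0 at depth 20
  - 0.0.0.0/0 clear@0
  - 176.1.0.0/16 clear@16
  add 33.0.0.0/8 -> H5 at depth 8
  Q 33.2.12.134: descend 001000010000001000 ; hops seen [H5,H1] ; pick H1
  - 33.0.0.0/8 clear@8
  - 33.2.32.0/20 clear@20
  add 0.0.0.0/0 -> H5 at depth 0

== LOOKUPS ==
["H5","H1"]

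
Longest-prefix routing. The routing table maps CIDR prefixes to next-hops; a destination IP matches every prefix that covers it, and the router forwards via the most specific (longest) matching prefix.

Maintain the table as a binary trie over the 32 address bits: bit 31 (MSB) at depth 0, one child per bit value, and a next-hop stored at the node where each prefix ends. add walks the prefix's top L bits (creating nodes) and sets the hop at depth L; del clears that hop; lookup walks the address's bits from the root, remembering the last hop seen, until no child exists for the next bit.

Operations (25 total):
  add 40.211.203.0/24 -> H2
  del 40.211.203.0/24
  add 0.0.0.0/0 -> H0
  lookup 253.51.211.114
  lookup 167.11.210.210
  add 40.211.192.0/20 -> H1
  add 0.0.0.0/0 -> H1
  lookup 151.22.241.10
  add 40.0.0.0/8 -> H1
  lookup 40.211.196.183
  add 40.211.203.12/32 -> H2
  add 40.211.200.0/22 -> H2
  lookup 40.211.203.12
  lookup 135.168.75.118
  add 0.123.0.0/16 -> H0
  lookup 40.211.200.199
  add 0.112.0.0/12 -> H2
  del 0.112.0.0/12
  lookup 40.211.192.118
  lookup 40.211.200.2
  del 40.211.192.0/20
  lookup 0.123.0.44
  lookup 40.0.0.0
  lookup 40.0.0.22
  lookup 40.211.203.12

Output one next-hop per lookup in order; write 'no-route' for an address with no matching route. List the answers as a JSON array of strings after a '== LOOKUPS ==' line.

Trace:
  add 40.211.203.0/24 -> H2 at depth 24
  - 40.211.203.0/24 clear@24
  add 0.0.0.0/0 -> H0 at depth 0
  Q 253.51.211.114: descend ε ; hops seen [H0] ; pick H0
  Q 167.11.210.210: descend ε ; hops seen [H0] ; pick H0
  add 40.211.192.0/20 -> H1 at depth 20
  add 0.0.0.0/0 -> H1 at depth 0
  Q 151.22.241.10: descend ε ; hops seen [H1] ; pick H1
  add 40.0.0.0/8 -> H1 at depth 8
  Q 40.211.196.183: descend 00101000110100111100 ; hops seen [H1,H1,H1] ; pick H1
  add 40.211.203.12/32 -> H2 at depth 32
  add 40.211.200.0/22 -> H2 at depth 22
  Q 40.211.203.12: descend 00101000110100111100101100001100 ; hops seen [H1,H1,H1,H2,H2] ; pick H2
  Q 135.168.75.118: descend ε ; hops seen [H1] ; pick H1
  add 0.123.0.0/16 -> H0 at depth 16
  Q 40.211.200.199: descend 0010100011010011110010 ; hops seen [H1,H1,H1,H2] ; pick H2
  add 0.112.0.0/12 -> H2 at depth 12
  - 0.112.0.0/12 clear@12
  Q 40.211.192.118: descend 00101000110100111100 ; hops seen [H1,H1,H1] ; pick H1
  Q 40.211.200.2: descend 0010100011010011110010 ; hops seen [H1,H1,H1,H2] ; pick H2
  - 40.211.192.0/20 clear@20
  Q 0.123.0.44: descend 0000000001111011 ; hops seen [H1,H0] ; pick H0
  Q 40.0.0.0: descend 00101000 ; hops seen [H1,H1] ; pick H1
  Q 40.0.0.22: descend 00101000 ; hops seen [H1,H1] ; pick H1
  Q 40.211.203.12: descend 00101000110100111100101100001100 ; hops seen [H1,H1,H2,H2] ; pick H2

== LOOKUPS ==
["H0","H0","H1","H1","H2","H1","H2","H1","H2","H0","H1","H1","H2"]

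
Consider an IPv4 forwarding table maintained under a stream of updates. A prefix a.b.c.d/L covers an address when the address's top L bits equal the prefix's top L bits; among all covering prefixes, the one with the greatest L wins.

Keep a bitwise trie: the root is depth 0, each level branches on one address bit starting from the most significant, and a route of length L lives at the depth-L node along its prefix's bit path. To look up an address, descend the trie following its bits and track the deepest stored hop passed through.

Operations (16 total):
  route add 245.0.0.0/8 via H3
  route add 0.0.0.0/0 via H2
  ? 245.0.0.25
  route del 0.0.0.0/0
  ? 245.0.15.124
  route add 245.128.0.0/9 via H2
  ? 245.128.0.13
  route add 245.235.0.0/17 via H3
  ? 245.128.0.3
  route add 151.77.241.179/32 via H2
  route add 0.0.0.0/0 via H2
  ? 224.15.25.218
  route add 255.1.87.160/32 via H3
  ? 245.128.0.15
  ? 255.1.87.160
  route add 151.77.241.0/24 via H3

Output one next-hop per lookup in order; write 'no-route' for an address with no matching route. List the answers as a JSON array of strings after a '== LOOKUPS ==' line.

Trace:
  + 245.0.0.0/8 (H3) depth=8
  + 0.0.0.0/0 (H2) depth=0
  lookup 245.0.0.25: bits 11110101 walk d0:H2→d1:-→d2:-→d3:-→d4:-→d5:-→d6:-→d7:-→d8:H3 -> H3
  - 0.0.0.0/0 clear@0
  lookup 245.0.15.124: bits 11110101 walk d0:-→d1:-→d2:-→d3:-→d4:-→d5:-→d6:-→d7:-→d8:H3 -> H3
  + 245.128.0.0/9 (H2) depth=9
  lookup 245.128.0.13: bits 111101011 walk d0:-→d1:-→d2:-→d3:-→d4:-→d5:-→d6:-→d7:-→d8:H3→d9:H2 -> H2
  + 245.235.0.0/17 (H3) depth=17
  lookup 245.128.0.3: bits 111101011 walk d0:-→d1:-→d2:-→d3:-→d4:-→d5:-→d6:-→d7:-→d8:H3→d9:H2 -> H2
  + 151.77.241.179/32 (H2) depth=32
  + 0.0.0.0/0 (H2) depth=0
  lookup 224.15.25.218: bits 111 walk d0:H2→d1:-→d2:-→d3:- -> H2
  + 255.1.87.160/32 (H3) depth=32
  lookup 245.128.0.15: bits 111101011 walk d0:H2→d1:-→d2:-→d3:-→d4:-→d5:-→d6:-→d7:-→d8:H3→d9:H2 -> H2
  lookup 255.1.87.160: bits 11111111000000010101011110100000 walk d0:H2→d1:-→d2:-→d3:-→d4:-→d5:-→d6:-→d7:-→d8:-→d9:-→d10:-→d11:-→d12:-→d13:-→d14:-→d15:-→d16:-→d17:-→d18:-→d19:-→d20:-→d21:-→d22:-→d23:-→d24:-→d25:-→d26:-→d27:-→d28:-→d29:-→d30:-→d31:-→d32:H3 -> H3
  + 151.77.241.0/24 (H3) depth=24

== LOOKUPS ==
["H3","H3","H2","H2","H2","H2","H3"]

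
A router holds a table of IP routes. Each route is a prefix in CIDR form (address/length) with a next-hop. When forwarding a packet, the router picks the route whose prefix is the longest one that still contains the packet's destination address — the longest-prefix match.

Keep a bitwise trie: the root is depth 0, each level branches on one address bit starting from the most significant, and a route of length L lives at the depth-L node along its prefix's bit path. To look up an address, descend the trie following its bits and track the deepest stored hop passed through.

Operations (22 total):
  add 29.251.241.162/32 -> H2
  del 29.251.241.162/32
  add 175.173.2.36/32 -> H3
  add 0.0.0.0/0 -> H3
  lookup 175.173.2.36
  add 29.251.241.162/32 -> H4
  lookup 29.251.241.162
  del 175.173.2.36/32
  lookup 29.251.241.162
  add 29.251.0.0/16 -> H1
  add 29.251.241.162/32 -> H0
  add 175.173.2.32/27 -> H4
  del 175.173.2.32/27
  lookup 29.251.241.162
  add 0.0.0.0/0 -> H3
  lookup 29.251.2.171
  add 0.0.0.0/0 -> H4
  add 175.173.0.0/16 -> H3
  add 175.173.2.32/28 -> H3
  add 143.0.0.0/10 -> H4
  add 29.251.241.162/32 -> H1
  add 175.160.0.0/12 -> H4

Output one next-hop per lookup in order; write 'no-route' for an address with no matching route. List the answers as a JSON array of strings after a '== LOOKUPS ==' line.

Process each operation:
  add 29.251.241.162/32 -> H2 at depth 32
  del 29.251.241.162/32 (clear depth 32)
  add 175.173.2.36/32 -> H3 at depth 32
  add 0.0.0.0/0 -> H3 at depth 0
  ? 175.173.2.36  path d0:H3→d1:-→d2:-→d3:-→d4:-→d5:-→d6:-→d7:-→d8:-→d9:-→d10:-→d11:-→d12:-→d13:-→d14:-→d15:-→d16:-→d17:-→d18:-→d19:-→d20:-→d21:-→d22:-→d23:-→d24:-→d25:-→d26:-→d27:-→d28:-→d29:-→d30:-→d31:-→d32:H3  best=H3
  add 29.251.241.162/32 -> H4 at depth 32
  ? 29.251.241.162  path d0:H3→d1:-→d2:-→d3:-→d4:-→d5:-→d6:-→d7:-→d8:-→d9:-→d10:-→d11:-→d12:-→d13:-→d14:-→d15:-→d16:-→d17:-→d18:-→d19:-→d20:-→d21:-→d22:-→d23:-→d24:-→d25:-→d26:-→d27:-→d28:-→d29:-→d30:-→d31:-→d32:H4  best=H4
  del 175.173.2.36/32 (clear depth 32)
  ? 29.251.241.162  path d0:H3→d1:-→d2:-→d3:-→d4:-→d5:-→d6:-→d7:-→d8:-→d9:-→d10:-→d11:-→d12:-→d13:-→d14:-→d15:-→d16:-→d17:-→d18:-→d19:-→d20:-→d21:-→d22:-→d23:-→d24:-→d25:-→d26:-→d27:-→d28:-→d29:-→d30:-→d31:-→d32:H4  best=H4
  add 29.251.0.0/16 -> H1 at depth 16
  add 29.251.241.162/32 -> H0 at depth 32
  add 175.173.2.32/27 -> H4 at depth 27
  del 175.173.2.32/27 (clear depth 27)
  ? 29.251.241.162  path d0:H3→d1:-→d2:-→d3:-→d4:-→d5:-→d6:-→d7:-→d8:-→d9:-→d10:-→d11:-→d12:-→d13:-→d14:-→d15:-→d16:H1→d17:-→d18:-→d19:-→d20:-→d21:-→d22:-→d23:-→d24:-→d25:-→d26:-→d27:-→d28:-→d29:-→d30:-→d31:-→d32:H0  best=H0
  add 0.0.0.0/0 -> H3 at depth 0
  ? 29.251.2.171  path d0:H3→d1:-→d2:-→d3:-→d4:-→d5:-→d6:-→d7:-→d8:-→d9:-→d10:-→d11:-→d12:-→d13:-→d14:-→d15:-→d16:H1  best=H1
  add 0.0.0.0/0 -> H4 at depth 0
  add 175.173.0.0/16 -> H3 at depth 16
  add 175.173.2.32/28 -> H3 at depth 28
  add 143.0.0.0/10 -> H4 at depth 10
  add 29.251.241.162/32 -> H1 at depth 32
  add 175.160.0.0/12 -> H4 at depth 12

== LOOKUPS ==
["H3","H4","H4","H0","H1"]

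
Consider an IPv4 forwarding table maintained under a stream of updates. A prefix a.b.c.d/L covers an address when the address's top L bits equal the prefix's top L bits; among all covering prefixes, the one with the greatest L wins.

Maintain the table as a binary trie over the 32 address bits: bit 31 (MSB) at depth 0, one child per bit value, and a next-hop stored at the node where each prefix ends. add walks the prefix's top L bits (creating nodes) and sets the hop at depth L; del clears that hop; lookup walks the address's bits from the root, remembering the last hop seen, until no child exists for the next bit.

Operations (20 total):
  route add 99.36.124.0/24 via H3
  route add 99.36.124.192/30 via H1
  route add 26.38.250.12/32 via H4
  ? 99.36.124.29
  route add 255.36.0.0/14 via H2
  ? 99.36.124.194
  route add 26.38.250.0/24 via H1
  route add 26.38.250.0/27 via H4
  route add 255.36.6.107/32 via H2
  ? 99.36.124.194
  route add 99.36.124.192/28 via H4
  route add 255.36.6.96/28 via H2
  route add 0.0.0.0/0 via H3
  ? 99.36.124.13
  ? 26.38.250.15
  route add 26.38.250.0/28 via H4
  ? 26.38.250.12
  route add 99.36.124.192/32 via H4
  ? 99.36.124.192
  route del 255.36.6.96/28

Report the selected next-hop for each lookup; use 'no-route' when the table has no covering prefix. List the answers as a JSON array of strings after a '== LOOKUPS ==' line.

Process each operation:
  add 99.36.124.0/24 -> H3 at depth 24
  add 99.36.124.192/30 -> H1 at depth 30
  add 26.38.250.12/32 -> H4 at depth 32
  Q 99.36.124.29: descend 011000110010010001111100 ; hops seen [H3] ; pick H3
  add 255.36.0.0/14 -> H2 at depth 14
  Q 99.36.124.194: descend 011000110010010001111100110000 ; hops seen [H3,H1] ; pick H1
  add 26.38.250.0/24 -> H1 at depth 24
  add 26.38.250.0/27 -> H4 at depth 27
  add 255.36.6.107/32 -> H2 at depth 32
  Q 99.36.124.194: descend 011000110010010001111100110000 ; hops seen [H3,H1] ; pick H1
  add 99.36.124.192/28 -> H4 at depth 28
  add 255.36.6.96/28 -> H2 at depth 28
  add 0.0.0.0/0 -> H3 at depth 0
  Q 99.36.124.13: descend 011000110010010001111100 ; hops seen [H3,H3] ; pick H3
  Q 26.38.250.15: descend 000110100010011011111010000011 ; hops seen [H3,H1,H4] ; pick H4
  add 26.38.250.0/28 -> H4 at depth 28
  Q 26.38.250.12: descend 00011010001001101111101000001100 ; hops seen [H3,H1,H4,H4,H4] ; pick H4
  add 99.36.124.192/32 -> H4 at depth 32
  Q 99.36.124.192: descend 01100011001001000111110011000000 ; hops seen [H3,H3,H4,H1,H4] ; pick H4
  del 255.36.6.96/28 (clear depth 28)

== LOOKUPS ==
["H3","H1","H1","H3","H4","H4","H4"]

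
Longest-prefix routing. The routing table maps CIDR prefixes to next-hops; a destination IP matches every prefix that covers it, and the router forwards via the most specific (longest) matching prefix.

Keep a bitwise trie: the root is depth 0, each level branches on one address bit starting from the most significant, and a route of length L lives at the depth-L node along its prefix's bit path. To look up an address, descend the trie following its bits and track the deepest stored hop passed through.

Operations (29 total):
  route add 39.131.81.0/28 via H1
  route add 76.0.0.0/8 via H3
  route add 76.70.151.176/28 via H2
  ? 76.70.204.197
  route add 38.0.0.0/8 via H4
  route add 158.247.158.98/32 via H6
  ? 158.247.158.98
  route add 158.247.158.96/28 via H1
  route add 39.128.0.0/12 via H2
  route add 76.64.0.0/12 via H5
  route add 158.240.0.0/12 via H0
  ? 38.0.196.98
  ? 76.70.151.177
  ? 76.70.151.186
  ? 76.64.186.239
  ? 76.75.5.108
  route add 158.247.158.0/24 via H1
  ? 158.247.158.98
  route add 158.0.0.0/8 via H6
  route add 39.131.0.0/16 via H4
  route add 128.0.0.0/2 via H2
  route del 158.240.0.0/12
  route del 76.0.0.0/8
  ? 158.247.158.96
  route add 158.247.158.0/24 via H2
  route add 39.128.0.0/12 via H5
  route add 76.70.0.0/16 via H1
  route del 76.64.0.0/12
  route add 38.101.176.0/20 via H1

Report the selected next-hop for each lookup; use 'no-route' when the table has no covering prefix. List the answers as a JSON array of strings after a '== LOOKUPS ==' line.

Apply in order:
  + 39.131.81.0/28 (H1) depth=28
  + 76.0.0.0/8 (H3) depth=8
  + 76.70.151.176/28 (H2) depth=28
  Q 76.70.204.197: descend 01001100010001101 ; hops seen [H3] ; pick H3
  + 38.0.0.0/8 (H4) depth=8
  + 158.247.158.98/32 (H6) depth=32
  Q 158.247.158.98: descend 10011110111101111001111001100010 ; hops seen [H6] ; pick H6
  + 158.247.158.96/28 (H1) depth=28
  + 39.128.0.0/12 (H2) depth=12
  + 76.64.0.0/12 (H5) depth=12
  + 158.240.0.0/12 (H0) depth=12
  Q 38.0.196.98: descend 00100110 ; hops seen [H4] ; pick H4
  Q 76.70.151.177: descend 0100110001000110100101111011 ; hops seen [H3,H5,H2] ; pick H2
  Q 76.70.151.186: descend 0100110001000110100101111011 ; hops seen [H3,H5,H2] ; pick H2
  Q 76.64.186.239: descend 0100110001000 ; hops seen [H3,H5] ; pick H5
  Q 76.75.5.108: descend 010011000100 ; hops seen [H3,H5] ; pick H5
  + 158.247.158.0/24 (H1) depth=24
  Q 158.247.158.98: descend 10011110111101111001111001100010 ; hops seen [H0,H1,H1,H6] ; pick H6
  + 158.0.0.0/8 (H6) depth=8
  + 39.131.0.0/16 (H4) depth=16
  + 128.0.0.0/2 (H2) depth=2
  del 158.240.0.0/12 (clear depth 12)
  del 76.0.0.0/8 (clear depth 8)
  Q 158.247.158.96: descend 100111101111011110011110011000 ; hops seen [H2,H6,H1,H1] ; pick H1
  + 158.247.158.0/24 (H2) depth=24
  + 39.128.0.0/12 (H5) depth=12
  + 76.70.0.0/16 (H1) depth=16
  del 76.64.0.0/12 (clear depth 12)
  + 38.101.176.0/20 (H1) depth=20

== LOOKUPS ==
["H3","H6","H4","H2","H2","H5","H5","H6","H1"]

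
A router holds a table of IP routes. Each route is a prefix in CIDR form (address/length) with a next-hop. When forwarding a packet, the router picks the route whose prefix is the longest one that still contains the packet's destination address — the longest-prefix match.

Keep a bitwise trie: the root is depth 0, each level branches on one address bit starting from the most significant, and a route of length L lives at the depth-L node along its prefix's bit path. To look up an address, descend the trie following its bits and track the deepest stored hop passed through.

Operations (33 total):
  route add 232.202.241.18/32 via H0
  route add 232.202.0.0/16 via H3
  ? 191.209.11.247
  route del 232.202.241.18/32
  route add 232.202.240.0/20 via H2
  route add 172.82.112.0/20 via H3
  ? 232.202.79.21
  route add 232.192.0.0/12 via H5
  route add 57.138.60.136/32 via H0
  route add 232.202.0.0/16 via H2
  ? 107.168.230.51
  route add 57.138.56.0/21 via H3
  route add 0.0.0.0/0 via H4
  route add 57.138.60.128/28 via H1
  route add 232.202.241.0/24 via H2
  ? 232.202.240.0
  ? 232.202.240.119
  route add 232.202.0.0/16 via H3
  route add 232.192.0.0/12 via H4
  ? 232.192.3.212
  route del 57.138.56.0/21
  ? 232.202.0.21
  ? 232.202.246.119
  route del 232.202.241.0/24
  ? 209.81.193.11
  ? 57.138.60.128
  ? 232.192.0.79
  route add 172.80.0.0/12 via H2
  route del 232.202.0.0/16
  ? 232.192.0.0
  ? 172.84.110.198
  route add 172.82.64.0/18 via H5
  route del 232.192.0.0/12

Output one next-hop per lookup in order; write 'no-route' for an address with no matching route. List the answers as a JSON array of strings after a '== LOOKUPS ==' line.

Process each operation:
  + 232.202.241.18/32 (H0) depth=32
  + 232.202.0.0/16 (H3) depth=16
  Q 191.209.11.247: descend 1 ; hops seen [∅] ; pick no-route
  - 232.202.241.18/32 clear@32
  + 232.202.240.0/20 (H2) depth=20
  + 172.82.112.0/20 (H3) depth=20
  Q 232.202.79.21: descend 1110100011001010 ; hops seen [H3] ; pick H3
  + 232.192.0.0/12 (H5) depth=12
  + 57.138.60.136/32 (H0) depth=32
  + 232.202.0.0/16 (H2) depth=16
  Q 107.168.230.51: descend 0 ; hops seen [∅] ; pick no-route
  + 57.138.56.0/21 (H3) depth=21
  + 0.0.0.0/0 (H4) depth=0
  + 57.138.60.128/28 (H1) depth=28
  + 232.202.241.0/24 (H2) depth=24
  Q 232.202.240.0: descend 11101000110010101111000 ; hops seen [H4,H5,H2,H2] ; pick H2
  Q 232.202.240.119: descend 11101000110010101111000 ; hops seen [H4,H5,H2,H2] ; pick H2
  + 232.202.0.0/16 (H3) depth=16
  + 232.192.0.0/12 (H4) depth=12
  Q 232.192.3.212: descend 111010001100 ; hops seen [H4,H4] ; pick H4
  - 57.138.56.0/21 clear@21
  Q 232.202.0.21: descend 1110100011001010 ; hops seen [H4,H4,H3] ; pick H3
  Q 232.202.246.119: descend 111010001100101011110 ; hops seen [H4,H4,H3,H2] ; pick H2
  - 232.202.241.0/24 clear@24
  Q 209.81.193.11: descend 11 ; hops seen [H4] ; pick H4
  Q 57.138.60.128: descend 0011100110001010001111001000 ; hops seen [H4,H1] ; pick H1
  Q 232.192.0.79: descend 111010001100 ; hops seen [H4,H4] ; pick H4
  + 172.80.0.0/12 (H2) depth=12
  - 232.202.0.0/16 clear@16
  Q 232.192.0.0: descend 111010001100 ; hops seen [H4,H4] ; pick H4
  Q 172.84.110.198: descend 1010110001010 ; hops seen [H4,H2] ; pick H2
  + 172.82.64.0/18 (H5) depth=18
  - 232.192.0.0/12 clear@12

== LOOKUPS ==
["no-route","H3","no-route","H2","H2","H4","H3","H2","H4","H1","H4","H4","H2"]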